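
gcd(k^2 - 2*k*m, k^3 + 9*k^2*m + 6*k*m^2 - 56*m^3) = k - 2*m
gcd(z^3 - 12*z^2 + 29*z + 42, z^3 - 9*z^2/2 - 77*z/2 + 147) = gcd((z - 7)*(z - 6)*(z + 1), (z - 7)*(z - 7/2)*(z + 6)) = z - 7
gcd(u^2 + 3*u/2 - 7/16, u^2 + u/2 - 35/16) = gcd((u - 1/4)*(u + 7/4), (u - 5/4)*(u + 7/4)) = u + 7/4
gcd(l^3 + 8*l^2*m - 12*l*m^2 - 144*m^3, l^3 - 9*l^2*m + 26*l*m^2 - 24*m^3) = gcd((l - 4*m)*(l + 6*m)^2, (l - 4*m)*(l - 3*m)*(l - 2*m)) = l - 4*m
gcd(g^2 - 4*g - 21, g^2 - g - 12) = g + 3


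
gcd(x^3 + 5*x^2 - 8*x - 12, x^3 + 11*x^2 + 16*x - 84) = x^2 + 4*x - 12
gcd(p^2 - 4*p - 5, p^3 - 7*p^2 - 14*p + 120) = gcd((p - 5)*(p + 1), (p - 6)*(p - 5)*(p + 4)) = p - 5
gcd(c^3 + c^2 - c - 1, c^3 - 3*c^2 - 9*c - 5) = c^2 + 2*c + 1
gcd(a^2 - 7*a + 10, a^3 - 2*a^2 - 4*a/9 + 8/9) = a - 2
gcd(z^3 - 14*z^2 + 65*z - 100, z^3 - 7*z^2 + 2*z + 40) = z^2 - 9*z + 20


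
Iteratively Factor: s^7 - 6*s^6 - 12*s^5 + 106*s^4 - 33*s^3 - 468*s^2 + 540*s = (s - 2)*(s^6 - 4*s^5 - 20*s^4 + 66*s^3 + 99*s^2 - 270*s) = (s - 2)*(s + 3)*(s^5 - 7*s^4 + s^3 + 63*s^2 - 90*s) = (s - 2)*(s + 3)^2*(s^4 - 10*s^3 + 31*s^2 - 30*s) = (s - 2)^2*(s + 3)^2*(s^3 - 8*s^2 + 15*s) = (s - 5)*(s - 2)^2*(s + 3)^2*(s^2 - 3*s) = s*(s - 5)*(s - 2)^2*(s + 3)^2*(s - 3)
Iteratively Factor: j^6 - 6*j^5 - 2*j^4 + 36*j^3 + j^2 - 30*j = (j + 2)*(j^5 - 8*j^4 + 14*j^3 + 8*j^2 - 15*j) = (j + 1)*(j + 2)*(j^4 - 9*j^3 + 23*j^2 - 15*j) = (j - 1)*(j + 1)*(j + 2)*(j^3 - 8*j^2 + 15*j) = j*(j - 1)*(j + 1)*(j + 2)*(j^2 - 8*j + 15) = j*(j - 5)*(j - 1)*(j + 1)*(j + 2)*(j - 3)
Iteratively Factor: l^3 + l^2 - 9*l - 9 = (l + 1)*(l^2 - 9) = (l + 1)*(l + 3)*(l - 3)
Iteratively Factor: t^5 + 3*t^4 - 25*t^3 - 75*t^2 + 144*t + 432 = (t - 3)*(t^4 + 6*t^3 - 7*t^2 - 96*t - 144) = (t - 4)*(t - 3)*(t^3 + 10*t^2 + 33*t + 36) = (t - 4)*(t - 3)*(t + 3)*(t^2 + 7*t + 12) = (t - 4)*(t - 3)*(t + 3)*(t + 4)*(t + 3)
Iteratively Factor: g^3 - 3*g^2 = (g - 3)*(g^2) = g*(g - 3)*(g)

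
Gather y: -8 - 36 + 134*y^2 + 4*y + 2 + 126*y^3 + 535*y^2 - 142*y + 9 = 126*y^3 + 669*y^2 - 138*y - 33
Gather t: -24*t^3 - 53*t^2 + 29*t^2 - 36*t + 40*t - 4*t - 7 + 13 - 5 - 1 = -24*t^3 - 24*t^2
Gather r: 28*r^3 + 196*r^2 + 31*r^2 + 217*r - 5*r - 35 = 28*r^3 + 227*r^2 + 212*r - 35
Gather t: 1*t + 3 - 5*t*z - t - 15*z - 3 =-5*t*z - 15*z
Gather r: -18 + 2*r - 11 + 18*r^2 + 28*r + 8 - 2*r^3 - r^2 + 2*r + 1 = -2*r^3 + 17*r^2 + 32*r - 20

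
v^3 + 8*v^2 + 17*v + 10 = (v + 1)*(v + 2)*(v + 5)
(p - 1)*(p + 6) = p^2 + 5*p - 6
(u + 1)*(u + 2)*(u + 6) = u^3 + 9*u^2 + 20*u + 12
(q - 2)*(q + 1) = q^2 - q - 2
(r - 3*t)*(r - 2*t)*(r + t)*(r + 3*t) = r^4 - r^3*t - 11*r^2*t^2 + 9*r*t^3 + 18*t^4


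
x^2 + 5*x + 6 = (x + 2)*(x + 3)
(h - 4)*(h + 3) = h^2 - h - 12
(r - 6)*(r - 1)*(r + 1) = r^3 - 6*r^2 - r + 6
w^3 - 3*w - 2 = (w - 2)*(w + 1)^2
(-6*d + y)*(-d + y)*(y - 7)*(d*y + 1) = 6*d^3*y^2 - 42*d^3*y - 7*d^2*y^3 + 49*d^2*y^2 + 6*d^2*y - 42*d^2 + d*y^4 - 7*d*y^3 - 7*d*y^2 + 49*d*y + y^3 - 7*y^2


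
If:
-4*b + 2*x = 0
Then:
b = x/2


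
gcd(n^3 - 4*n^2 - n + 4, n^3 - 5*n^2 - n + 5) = n^2 - 1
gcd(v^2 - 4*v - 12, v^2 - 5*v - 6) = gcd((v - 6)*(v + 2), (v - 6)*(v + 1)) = v - 6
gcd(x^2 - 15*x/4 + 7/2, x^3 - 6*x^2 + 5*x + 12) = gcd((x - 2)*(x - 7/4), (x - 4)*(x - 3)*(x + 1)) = 1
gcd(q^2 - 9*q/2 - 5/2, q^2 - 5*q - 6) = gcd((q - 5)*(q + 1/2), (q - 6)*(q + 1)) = 1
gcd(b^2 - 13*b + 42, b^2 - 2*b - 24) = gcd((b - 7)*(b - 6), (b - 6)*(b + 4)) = b - 6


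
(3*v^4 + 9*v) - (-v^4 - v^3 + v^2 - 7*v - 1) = 4*v^4 + v^3 - v^2 + 16*v + 1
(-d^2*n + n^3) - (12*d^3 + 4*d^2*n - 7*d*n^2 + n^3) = -12*d^3 - 5*d^2*n + 7*d*n^2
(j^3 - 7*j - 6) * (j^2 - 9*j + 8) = j^5 - 9*j^4 + j^3 + 57*j^2 - 2*j - 48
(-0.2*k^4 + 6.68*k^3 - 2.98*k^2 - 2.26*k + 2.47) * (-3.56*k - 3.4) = 0.712*k^5 - 23.1008*k^4 - 12.1032*k^3 + 18.1776*k^2 - 1.1092*k - 8.398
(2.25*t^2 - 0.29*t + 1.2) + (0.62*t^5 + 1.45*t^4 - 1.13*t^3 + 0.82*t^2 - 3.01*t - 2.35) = 0.62*t^5 + 1.45*t^4 - 1.13*t^3 + 3.07*t^2 - 3.3*t - 1.15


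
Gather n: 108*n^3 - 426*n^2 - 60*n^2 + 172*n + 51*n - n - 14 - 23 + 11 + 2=108*n^3 - 486*n^2 + 222*n - 24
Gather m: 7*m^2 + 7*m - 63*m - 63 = 7*m^2 - 56*m - 63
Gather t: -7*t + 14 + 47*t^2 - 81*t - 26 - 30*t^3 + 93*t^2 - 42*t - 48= -30*t^3 + 140*t^2 - 130*t - 60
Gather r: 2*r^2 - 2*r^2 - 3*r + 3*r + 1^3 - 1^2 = 0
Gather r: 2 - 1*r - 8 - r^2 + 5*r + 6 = -r^2 + 4*r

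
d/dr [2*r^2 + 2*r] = 4*r + 2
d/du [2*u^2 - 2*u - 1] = 4*u - 2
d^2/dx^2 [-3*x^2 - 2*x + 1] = -6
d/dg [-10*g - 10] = -10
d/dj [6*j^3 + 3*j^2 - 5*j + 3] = 18*j^2 + 6*j - 5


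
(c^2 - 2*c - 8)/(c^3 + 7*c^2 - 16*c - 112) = (c + 2)/(c^2 + 11*c + 28)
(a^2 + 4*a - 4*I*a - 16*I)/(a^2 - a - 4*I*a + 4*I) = (a + 4)/(a - 1)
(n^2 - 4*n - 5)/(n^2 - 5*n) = (n + 1)/n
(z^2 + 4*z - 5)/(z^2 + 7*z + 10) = (z - 1)/(z + 2)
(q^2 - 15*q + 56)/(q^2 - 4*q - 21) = (q - 8)/(q + 3)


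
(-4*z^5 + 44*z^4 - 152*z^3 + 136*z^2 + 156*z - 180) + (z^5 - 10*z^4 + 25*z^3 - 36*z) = -3*z^5 + 34*z^4 - 127*z^3 + 136*z^2 + 120*z - 180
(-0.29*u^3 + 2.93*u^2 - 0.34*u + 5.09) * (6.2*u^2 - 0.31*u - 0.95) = -1.798*u^5 + 18.2559*u^4 - 2.7408*u^3 + 28.8799*u^2 - 1.2549*u - 4.8355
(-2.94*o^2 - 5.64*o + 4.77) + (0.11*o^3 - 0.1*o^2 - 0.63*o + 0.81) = 0.11*o^3 - 3.04*o^2 - 6.27*o + 5.58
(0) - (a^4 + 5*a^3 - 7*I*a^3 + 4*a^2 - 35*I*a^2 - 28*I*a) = -a^4 - 5*a^3 + 7*I*a^3 - 4*a^2 + 35*I*a^2 + 28*I*a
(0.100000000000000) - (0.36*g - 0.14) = 0.24 - 0.36*g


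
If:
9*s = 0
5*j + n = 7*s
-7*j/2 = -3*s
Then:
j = 0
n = 0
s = 0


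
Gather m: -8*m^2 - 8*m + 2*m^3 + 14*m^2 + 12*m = 2*m^3 + 6*m^2 + 4*m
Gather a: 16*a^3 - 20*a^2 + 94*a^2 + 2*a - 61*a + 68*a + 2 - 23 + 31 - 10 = 16*a^3 + 74*a^2 + 9*a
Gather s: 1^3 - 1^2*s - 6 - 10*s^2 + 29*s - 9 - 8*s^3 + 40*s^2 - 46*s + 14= -8*s^3 + 30*s^2 - 18*s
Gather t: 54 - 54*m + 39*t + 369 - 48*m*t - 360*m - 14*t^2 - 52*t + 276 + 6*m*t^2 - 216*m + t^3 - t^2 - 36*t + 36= -630*m + t^3 + t^2*(6*m - 15) + t*(-48*m - 49) + 735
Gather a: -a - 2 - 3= -a - 5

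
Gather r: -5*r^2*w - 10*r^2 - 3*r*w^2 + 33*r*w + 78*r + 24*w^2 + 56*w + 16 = r^2*(-5*w - 10) + r*(-3*w^2 + 33*w + 78) + 24*w^2 + 56*w + 16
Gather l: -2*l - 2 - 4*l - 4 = -6*l - 6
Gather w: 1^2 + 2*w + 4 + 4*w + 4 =6*w + 9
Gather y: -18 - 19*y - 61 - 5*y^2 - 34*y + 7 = -5*y^2 - 53*y - 72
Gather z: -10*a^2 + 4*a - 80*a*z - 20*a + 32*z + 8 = -10*a^2 - 16*a + z*(32 - 80*a) + 8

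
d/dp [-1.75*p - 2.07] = -1.75000000000000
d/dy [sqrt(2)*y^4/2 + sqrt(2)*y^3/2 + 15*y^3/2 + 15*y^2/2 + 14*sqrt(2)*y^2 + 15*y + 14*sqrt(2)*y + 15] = 2*sqrt(2)*y^3 + 3*sqrt(2)*y^2/2 + 45*y^2/2 + 15*y + 28*sqrt(2)*y + 15 + 14*sqrt(2)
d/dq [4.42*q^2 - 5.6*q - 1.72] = 8.84*q - 5.6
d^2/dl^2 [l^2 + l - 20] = 2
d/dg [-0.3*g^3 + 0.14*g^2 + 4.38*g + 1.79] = -0.9*g^2 + 0.28*g + 4.38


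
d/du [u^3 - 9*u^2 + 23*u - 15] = 3*u^2 - 18*u + 23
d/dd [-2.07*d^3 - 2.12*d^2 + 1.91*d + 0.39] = -6.21*d^2 - 4.24*d + 1.91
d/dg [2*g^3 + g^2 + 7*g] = 6*g^2 + 2*g + 7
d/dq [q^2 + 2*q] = 2*q + 2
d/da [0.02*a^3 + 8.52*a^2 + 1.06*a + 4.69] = 0.06*a^2 + 17.04*a + 1.06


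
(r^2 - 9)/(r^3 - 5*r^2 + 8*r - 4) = (r^2 - 9)/(r^3 - 5*r^2 + 8*r - 4)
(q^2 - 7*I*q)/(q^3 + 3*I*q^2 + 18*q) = (q - 7*I)/(q^2 + 3*I*q + 18)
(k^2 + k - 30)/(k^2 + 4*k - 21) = (k^2 + k - 30)/(k^2 + 4*k - 21)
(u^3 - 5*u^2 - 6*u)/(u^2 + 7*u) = (u^2 - 5*u - 6)/(u + 7)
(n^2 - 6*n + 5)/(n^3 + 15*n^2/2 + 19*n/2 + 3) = 2*(n^2 - 6*n + 5)/(2*n^3 + 15*n^2 + 19*n + 6)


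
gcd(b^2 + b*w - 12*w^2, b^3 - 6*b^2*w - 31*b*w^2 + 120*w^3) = -b + 3*w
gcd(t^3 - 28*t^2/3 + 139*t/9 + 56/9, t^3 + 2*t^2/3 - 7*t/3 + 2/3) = 1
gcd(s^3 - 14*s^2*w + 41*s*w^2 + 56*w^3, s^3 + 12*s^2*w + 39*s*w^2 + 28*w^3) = s + w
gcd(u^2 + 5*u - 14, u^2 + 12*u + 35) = u + 7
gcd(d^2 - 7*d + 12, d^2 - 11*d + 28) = d - 4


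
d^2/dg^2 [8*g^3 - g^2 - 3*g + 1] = 48*g - 2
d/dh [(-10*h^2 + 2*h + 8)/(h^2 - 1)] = -2/(h^2 + 2*h + 1)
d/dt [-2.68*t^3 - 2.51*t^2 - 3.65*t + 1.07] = -8.04*t^2 - 5.02*t - 3.65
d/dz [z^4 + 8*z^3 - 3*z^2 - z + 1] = 4*z^3 + 24*z^2 - 6*z - 1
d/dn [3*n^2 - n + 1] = 6*n - 1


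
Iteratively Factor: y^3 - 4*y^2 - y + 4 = (y - 4)*(y^2 - 1) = (y - 4)*(y + 1)*(y - 1)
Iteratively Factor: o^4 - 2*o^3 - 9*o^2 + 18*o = (o)*(o^3 - 2*o^2 - 9*o + 18) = o*(o - 2)*(o^2 - 9) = o*(o - 2)*(o + 3)*(o - 3)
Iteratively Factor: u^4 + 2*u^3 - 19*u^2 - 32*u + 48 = (u + 4)*(u^3 - 2*u^2 - 11*u + 12) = (u - 1)*(u + 4)*(u^2 - u - 12) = (u - 4)*(u - 1)*(u + 4)*(u + 3)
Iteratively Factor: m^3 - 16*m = (m - 4)*(m^2 + 4*m) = (m - 4)*(m + 4)*(m)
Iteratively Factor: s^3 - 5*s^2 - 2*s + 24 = (s - 3)*(s^2 - 2*s - 8) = (s - 3)*(s + 2)*(s - 4)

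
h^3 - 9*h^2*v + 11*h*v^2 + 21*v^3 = (h - 7*v)*(h - 3*v)*(h + v)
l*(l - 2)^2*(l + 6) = l^4 + 2*l^3 - 20*l^2 + 24*l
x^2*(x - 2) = x^3 - 2*x^2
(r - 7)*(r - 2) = r^2 - 9*r + 14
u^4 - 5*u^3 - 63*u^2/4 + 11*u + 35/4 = (u - 7)*(u - 1)*(u + 1/2)*(u + 5/2)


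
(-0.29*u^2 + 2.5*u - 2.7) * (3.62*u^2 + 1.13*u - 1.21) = -1.0498*u^4 + 8.7223*u^3 - 6.5981*u^2 - 6.076*u + 3.267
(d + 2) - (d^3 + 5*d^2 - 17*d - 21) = -d^3 - 5*d^2 + 18*d + 23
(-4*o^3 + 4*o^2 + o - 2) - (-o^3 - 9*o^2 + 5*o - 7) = -3*o^3 + 13*o^2 - 4*o + 5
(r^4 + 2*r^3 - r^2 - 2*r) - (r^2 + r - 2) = r^4 + 2*r^3 - 2*r^2 - 3*r + 2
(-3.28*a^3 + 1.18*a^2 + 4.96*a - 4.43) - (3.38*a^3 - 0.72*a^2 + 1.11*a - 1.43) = -6.66*a^3 + 1.9*a^2 + 3.85*a - 3.0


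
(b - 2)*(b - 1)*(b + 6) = b^3 + 3*b^2 - 16*b + 12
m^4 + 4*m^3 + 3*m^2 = m^2*(m + 1)*(m + 3)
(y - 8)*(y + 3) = y^2 - 5*y - 24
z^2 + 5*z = z*(z + 5)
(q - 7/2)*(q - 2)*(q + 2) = q^3 - 7*q^2/2 - 4*q + 14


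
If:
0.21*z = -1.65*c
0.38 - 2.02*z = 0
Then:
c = -0.02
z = 0.19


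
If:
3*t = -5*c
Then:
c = -3*t/5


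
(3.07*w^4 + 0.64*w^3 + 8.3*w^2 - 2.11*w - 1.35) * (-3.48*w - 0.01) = -10.6836*w^5 - 2.2579*w^4 - 28.8904*w^3 + 7.2598*w^2 + 4.7191*w + 0.0135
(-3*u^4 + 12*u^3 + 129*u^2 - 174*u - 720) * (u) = -3*u^5 + 12*u^4 + 129*u^3 - 174*u^2 - 720*u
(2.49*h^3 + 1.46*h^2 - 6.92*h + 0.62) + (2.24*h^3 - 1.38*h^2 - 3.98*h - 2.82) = 4.73*h^3 + 0.0800000000000001*h^2 - 10.9*h - 2.2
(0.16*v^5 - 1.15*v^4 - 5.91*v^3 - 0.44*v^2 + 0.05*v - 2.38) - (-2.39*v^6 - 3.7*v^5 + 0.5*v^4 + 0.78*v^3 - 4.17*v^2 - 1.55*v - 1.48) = 2.39*v^6 + 3.86*v^5 - 1.65*v^4 - 6.69*v^3 + 3.73*v^2 + 1.6*v - 0.9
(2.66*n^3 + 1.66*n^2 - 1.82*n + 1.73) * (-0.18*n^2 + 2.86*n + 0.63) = -0.4788*n^5 + 7.3088*n^4 + 6.751*n^3 - 4.4708*n^2 + 3.8012*n + 1.0899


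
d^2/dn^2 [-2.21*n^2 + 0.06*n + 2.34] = -4.42000000000000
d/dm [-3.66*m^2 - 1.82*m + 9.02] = -7.32*m - 1.82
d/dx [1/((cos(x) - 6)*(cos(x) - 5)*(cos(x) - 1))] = (-3*sin(x)^2 - 24*cos(x) + 44)*sin(x)/((cos(x) - 6)^2*(cos(x) - 5)^2*(cos(x) - 1)^2)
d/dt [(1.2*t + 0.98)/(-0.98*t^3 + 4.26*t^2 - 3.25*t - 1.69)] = (2.352*t^3 - 2.2308*t^2 - 8.3496*t + 1.157)/(0.9604*t^6 - 8.3496*t^5 + 24.5176*t^4 - 24.3776*t^3 - 3.8363*t^2 + 10.985*t + 2.8561)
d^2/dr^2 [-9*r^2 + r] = -18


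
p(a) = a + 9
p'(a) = 1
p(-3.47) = 5.53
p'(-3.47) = 1.00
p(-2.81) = 6.19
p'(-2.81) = 1.00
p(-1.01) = 7.99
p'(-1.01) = 1.00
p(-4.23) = 4.77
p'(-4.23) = 1.00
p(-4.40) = 4.60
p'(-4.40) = 1.00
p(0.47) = 9.47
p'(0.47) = 1.00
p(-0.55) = 8.45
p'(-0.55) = 1.00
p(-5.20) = 3.80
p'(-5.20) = 1.00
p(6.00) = 15.00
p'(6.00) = 1.00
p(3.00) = 12.00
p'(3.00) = 1.00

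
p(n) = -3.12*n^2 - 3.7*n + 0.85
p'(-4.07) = 21.70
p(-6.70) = -114.42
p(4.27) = -71.84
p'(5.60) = -38.64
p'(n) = -6.24*n - 3.7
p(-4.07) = -35.77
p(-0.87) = 1.71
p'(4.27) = -30.34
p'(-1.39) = 4.97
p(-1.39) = -0.04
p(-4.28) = -40.47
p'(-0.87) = 1.73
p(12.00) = -492.83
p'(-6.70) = 38.11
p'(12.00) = -78.58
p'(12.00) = -78.58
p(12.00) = -492.83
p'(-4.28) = 23.01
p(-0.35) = 1.76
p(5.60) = -117.71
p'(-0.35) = -1.52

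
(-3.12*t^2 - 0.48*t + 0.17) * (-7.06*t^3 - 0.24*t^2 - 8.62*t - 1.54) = 22.0272*t^5 + 4.1376*t^4 + 25.8094*t^3 + 8.9016*t^2 - 0.7262*t - 0.2618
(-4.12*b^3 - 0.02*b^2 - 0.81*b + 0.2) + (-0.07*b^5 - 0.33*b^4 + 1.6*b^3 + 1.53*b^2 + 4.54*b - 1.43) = -0.07*b^5 - 0.33*b^4 - 2.52*b^3 + 1.51*b^2 + 3.73*b - 1.23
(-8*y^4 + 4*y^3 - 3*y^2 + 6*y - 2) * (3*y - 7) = -24*y^5 + 68*y^4 - 37*y^3 + 39*y^2 - 48*y + 14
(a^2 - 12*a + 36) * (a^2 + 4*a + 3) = a^4 - 8*a^3 - 9*a^2 + 108*a + 108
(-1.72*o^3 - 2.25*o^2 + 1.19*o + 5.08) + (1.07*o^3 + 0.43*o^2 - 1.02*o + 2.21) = -0.65*o^3 - 1.82*o^2 + 0.17*o + 7.29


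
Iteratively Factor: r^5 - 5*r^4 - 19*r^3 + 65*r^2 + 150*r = (r + 2)*(r^4 - 7*r^3 - 5*r^2 + 75*r) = (r - 5)*(r + 2)*(r^3 - 2*r^2 - 15*r) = (r - 5)*(r + 2)*(r + 3)*(r^2 - 5*r) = (r - 5)^2*(r + 2)*(r + 3)*(r)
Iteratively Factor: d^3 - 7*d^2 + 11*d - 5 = (d - 1)*(d^2 - 6*d + 5) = (d - 1)^2*(d - 5)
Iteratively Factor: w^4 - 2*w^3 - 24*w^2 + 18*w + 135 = (w - 3)*(w^3 + w^2 - 21*w - 45) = (w - 5)*(w - 3)*(w^2 + 6*w + 9) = (w - 5)*(w - 3)*(w + 3)*(w + 3)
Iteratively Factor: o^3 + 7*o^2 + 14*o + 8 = (o + 4)*(o^2 + 3*o + 2) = (o + 1)*(o + 4)*(o + 2)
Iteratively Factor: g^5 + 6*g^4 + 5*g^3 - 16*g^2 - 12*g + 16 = (g + 2)*(g^4 + 4*g^3 - 3*g^2 - 10*g + 8) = (g - 1)*(g + 2)*(g^3 + 5*g^2 + 2*g - 8) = (g - 1)^2*(g + 2)*(g^2 + 6*g + 8) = (g - 1)^2*(g + 2)^2*(g + 4)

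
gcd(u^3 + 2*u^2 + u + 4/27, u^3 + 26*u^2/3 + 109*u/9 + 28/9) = u^2 + 5*u/3 + 4/9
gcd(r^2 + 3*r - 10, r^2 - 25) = r + 5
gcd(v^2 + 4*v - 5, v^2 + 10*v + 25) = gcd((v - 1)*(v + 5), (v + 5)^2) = v + 5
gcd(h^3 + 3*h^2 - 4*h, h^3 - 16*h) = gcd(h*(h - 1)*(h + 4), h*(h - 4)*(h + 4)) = h^2 + 4*h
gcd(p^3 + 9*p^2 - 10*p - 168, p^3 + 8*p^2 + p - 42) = p + 7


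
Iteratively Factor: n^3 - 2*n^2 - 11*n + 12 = (n - 4)*(n^2 + 2*n - 3) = (n - 4)*(n - 1)*(n + 3)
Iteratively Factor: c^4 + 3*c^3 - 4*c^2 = (c + 4)*(c^3 - c^2) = c*(c + 4)*(c^2 - c) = c^2*(c + 4)*(c - 1)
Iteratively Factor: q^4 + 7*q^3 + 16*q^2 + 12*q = (q + 3)*(q^3 + 4*q^2 + 4*q) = (q + 2)*(q + 3)*(q^2 + 2*q) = (q + 2)^2*(q + 3)*(q)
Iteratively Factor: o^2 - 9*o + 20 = (o - 4)*(o - 5)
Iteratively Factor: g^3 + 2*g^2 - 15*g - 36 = (g + 3)*(g^2 - g - 12) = (g - 4)*(g + 3)*(g + 3)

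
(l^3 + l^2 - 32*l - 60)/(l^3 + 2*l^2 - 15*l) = (l^2 - 4*l - 12)/(l*(l - 3))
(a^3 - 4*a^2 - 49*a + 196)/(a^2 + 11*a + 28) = (a^2 - 11*a + 28)/(a + 4)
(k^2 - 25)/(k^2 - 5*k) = (k + 5)/k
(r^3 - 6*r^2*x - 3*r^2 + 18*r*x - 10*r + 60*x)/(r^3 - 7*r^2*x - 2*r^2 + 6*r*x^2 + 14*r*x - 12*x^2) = (-r^2 + 3*r + 10)/(-r^2 + r*x + 2*r - 2*x)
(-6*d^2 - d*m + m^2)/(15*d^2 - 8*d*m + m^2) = (-2*d - m)/(5*d - m)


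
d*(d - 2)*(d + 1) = d^3 - d^2 - 2*d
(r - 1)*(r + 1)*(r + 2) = r^3 + 2*r^2 - r - 2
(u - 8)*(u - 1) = u^2 - 9*u + 8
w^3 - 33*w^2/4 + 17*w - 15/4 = (w - 5)*(w - 3)*(w - 1/4)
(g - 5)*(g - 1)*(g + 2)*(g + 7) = g^4 + 3*g^3 - 35*g^2 - 39*g + 70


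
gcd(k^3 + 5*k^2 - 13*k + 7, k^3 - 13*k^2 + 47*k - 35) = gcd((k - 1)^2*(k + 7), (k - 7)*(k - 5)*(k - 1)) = k - 1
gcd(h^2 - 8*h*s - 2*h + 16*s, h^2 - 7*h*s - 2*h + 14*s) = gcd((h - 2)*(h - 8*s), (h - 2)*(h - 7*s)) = h - 2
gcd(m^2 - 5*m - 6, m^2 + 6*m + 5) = m + 1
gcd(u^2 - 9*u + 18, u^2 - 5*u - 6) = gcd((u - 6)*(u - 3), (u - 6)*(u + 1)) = u - 6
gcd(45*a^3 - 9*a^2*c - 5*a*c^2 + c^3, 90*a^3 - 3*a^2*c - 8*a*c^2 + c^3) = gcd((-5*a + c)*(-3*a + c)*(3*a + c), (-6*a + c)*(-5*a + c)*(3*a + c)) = 15*a^2 + 2*a*c - c^2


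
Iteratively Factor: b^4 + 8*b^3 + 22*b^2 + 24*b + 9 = (b + 1)*(b^3 + 7*b^2 + 15*b + 9) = (b + 1)*(b + 3)*(b^2 + 4*b + 3) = (b + 1)^2*(b + 3)*(b + 3)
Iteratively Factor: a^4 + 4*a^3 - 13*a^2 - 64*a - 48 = (a + 4)*(a^3 - 13*a - 12) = (a + 1)*(a + 4)*(a^2 - a - 12) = (a - 4)*(a + 1)*(a + 4)*(a + 3)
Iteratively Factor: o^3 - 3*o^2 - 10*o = (o)*(o^2 - 3*o - 10) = o*(o + 2)*(o - 5)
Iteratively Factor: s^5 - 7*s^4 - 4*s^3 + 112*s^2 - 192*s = (s - 4)*(s^4 - 3*s^3 - 16*s^2 + 48*s) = s*(s - 4)*(s^3 - 3*s^2 - 16*s + 48) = s*(s - 4)*(s - 3)*(s^2 - 16) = s*(s - 4)^2*(s - 3)*(s + 4)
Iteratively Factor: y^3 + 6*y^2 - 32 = (y + 4)*(y^2 + 2*y - 8) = (y + 4)^2*(y - 2)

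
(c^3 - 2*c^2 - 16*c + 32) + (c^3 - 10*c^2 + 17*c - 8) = 2*c^3 - 12*c^2 + c + 24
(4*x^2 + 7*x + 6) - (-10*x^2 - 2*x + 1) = 14*x^2 + 9*x + 5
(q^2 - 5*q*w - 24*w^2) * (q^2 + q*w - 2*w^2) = q^4 - 4*q^3*w - 31*q^2*w^2 - 14*q*w^3 + 48*w^4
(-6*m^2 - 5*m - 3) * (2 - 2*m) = 12*m^3 - 2*m^2 - 4*m - 6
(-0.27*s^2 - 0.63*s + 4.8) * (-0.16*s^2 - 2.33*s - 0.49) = 0.0432*s^4 + 0.7299*s^3 + 0.8322*s^2 - 10.8753*s - 2.352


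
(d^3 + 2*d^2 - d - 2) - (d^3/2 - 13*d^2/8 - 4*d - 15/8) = d^3/2 + 29*d^2/8 + 3*d - 1/8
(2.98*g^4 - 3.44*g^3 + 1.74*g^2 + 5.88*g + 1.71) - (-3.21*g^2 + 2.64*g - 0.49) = 2.98*g^4 - 3.44*g^3 + 4.95*g^2 + 3.24*g + 2.2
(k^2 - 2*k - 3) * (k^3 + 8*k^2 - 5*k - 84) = k^5 + 6*k^4 - 24*k^3 - 98*k^2 + 183*k + 252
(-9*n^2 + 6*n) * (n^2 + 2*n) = -9*n^4 - 12*n^3 + 12*n^2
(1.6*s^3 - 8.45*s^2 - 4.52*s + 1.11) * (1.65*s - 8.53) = 2.64*s^4 - 27.5905*s^3 + 64.6205*s^2 + 40.3871*s - 9.4683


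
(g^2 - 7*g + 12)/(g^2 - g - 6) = (g - 4)/(g + 2)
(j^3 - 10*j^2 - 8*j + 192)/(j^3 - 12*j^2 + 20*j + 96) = (j + 4)/(j + 2)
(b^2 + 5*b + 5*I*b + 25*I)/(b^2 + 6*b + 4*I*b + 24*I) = (b^2 + b*(5 + 5*I) + 25*I)/(b^2 + b*(6 + 4*I) + 24*I)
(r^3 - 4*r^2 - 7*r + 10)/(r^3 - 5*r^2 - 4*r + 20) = (r - 1)/(r - 2)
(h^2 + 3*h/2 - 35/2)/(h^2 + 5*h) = (h - 7/2)/h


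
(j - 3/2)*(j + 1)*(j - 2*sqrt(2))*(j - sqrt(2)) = j^4 - 3*sqrt(2)*j^3 - j^3/2 + 3*sqrt(2)*j^2/2 + 5*j^2/2 - 2*j + 9*sqrt(2)*j/2 - 6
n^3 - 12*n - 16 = (n - 4)*(n + 2)^2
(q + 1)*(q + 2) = q^2 + 3*q + 2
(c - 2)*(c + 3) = c^2 + c - 6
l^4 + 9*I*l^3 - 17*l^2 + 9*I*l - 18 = (l - I)*(l + I)*(l + 3*I)*(l + 6*I)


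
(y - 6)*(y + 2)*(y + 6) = y^3 + 2*y^2 - 36*y - 72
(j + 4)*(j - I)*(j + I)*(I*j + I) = I*j^4 + 5*I*j^3 + 5*I*j^2 + 5*I*j + 4*I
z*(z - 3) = z^2 - 3*z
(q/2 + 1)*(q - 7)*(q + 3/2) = q^3/2 - 7*q^2/4 - 43*q/4 - 21/2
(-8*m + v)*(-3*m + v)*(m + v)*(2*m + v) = 48*m^4 + 50*m^3*v - 7*m^2*v^2 - 8*m*v^3 + v^4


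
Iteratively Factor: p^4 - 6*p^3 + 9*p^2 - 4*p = (p - 4)*(p^3 - 2*p^2 + p) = p*(p - 4)*(p^2 - 2*p + 1) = p*(p - 4)*(p - 1)*(p - 1)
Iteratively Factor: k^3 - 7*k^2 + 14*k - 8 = (k - 1)*(k^2 - 6*k + 8) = (k - 2)*(k - 1)*(k - 4)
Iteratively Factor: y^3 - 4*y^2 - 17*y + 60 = (y - 5)*(y^2 + y - 12) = (y - 5)*(y - 3)*(y + 4)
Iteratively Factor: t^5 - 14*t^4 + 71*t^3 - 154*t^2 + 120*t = (t - 5)*(t^4 - 9*t^3 + 26*t^2 - 24*t) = (t - 5)*(t - 3)*(t^3 - 6*t^2 + 8*t) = (t - 5)*(t - 4)*(t - 3)*(t^2 - 2*t) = t*(t - 5)*(t - 4)*(t - 3)*(t - 2)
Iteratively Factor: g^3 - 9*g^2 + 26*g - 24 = (g - 2)*(g^2 - 7*g + 12) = (g - 4)*(g - 2)*(g - 3)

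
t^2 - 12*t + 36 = (t - 6)^2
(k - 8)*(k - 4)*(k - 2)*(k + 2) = k^4 - 12*k^3 + 28*k^2 + 48*k - 128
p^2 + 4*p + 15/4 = (p + 3/2)*(p + 5/2)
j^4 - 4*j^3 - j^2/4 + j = j*(j - 4)*(j - 1/2)*(j + 1/2)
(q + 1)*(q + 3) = q^2 + 4*q + 3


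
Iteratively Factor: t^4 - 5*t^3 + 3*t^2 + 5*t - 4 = (t + 1)*(t^3 - 6*t^2 + 9*t - 4) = (t - 1)*(t + 1)*(t^2 - 5*t + 4) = (t - 4)*(t - 1)*(t + 1)*(t - 1)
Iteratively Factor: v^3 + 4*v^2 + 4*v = (v + 2)*(v^2 + 2*v) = v*(v + 2)*(v + 2)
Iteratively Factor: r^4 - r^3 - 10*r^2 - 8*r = (r + 1)*(r^3 - 2*r^2 - 8*r) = (r + 1)*(r + 2)*(r^2 - 4*r) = (r - 4)*(r + 1)*(r + 2)*(r)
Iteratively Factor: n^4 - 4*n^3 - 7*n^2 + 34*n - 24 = (n - 4)*(n^3 - 7*n + 6) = (n - 4)*(n - 1)*(n^2 + n - 6) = (n - 4)*(n - 1)*(n + 3)*(n - 2)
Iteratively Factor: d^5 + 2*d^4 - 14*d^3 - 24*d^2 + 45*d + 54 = (d + 3)*(d^4 - d^3 - 11*d^2 + 9*d + 18) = (d + 1)*(d + 3)*(d^3 - 2*d^2 - 9*d + 18) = (d - 2)*(d + 1)*(d + 3)*(d^2 - 9) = (d - 3)*(d - 2)*(d + 1)*(d + 3)*(d + 3)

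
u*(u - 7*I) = u^2 - 7*I*u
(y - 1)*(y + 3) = y^2 + 2*y - 3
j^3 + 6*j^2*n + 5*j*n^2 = j*(j + n)*(j + 5*n)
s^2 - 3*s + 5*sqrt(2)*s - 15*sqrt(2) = (s - 3)*(s + 5*sqrt(2))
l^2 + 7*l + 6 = (l + 1)*(l + 6)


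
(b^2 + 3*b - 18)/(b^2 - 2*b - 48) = (b - 3)/(b - 8)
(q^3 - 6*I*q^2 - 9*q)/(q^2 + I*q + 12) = q*(q - 3*I)/(q + 4*I)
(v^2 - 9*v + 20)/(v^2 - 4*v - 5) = (v - 4)/(v + 1)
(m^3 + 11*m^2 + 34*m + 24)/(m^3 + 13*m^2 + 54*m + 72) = (m + 1)/(m + 3)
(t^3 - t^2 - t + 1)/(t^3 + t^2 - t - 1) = (t - 1)/(t + 1)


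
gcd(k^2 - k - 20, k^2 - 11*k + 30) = k - 5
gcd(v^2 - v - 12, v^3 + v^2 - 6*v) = v + 3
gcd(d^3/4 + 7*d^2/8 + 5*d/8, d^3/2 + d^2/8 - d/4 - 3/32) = 1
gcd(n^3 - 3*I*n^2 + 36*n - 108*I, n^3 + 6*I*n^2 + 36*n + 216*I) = n^2 + 36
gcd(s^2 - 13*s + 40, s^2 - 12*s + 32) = s - 8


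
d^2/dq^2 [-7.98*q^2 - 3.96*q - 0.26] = -15.9600000000000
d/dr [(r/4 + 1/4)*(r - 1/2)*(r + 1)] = 3*r*(r + 1)/4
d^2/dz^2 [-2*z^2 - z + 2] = -4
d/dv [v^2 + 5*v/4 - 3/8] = 2*v + 5/4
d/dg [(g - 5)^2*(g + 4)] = 3*(g - 5)*(g + 1)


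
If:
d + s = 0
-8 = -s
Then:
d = -8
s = 8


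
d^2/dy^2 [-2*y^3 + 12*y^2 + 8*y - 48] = 24 - 12*y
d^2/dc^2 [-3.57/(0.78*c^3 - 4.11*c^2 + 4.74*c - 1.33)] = ((16.7076*c - 29.3454)*(0.78*c^3 - 4.11*c^2 + 4.74*c - 1.33) - 3.57*(2.34*c^2 - 8.22*c + 4.74)*(4.68*c^2 - 16.44*c + 9.48))/(0.78*c^3 - 4.11*c^2 + 4.74*c - 1.33)^3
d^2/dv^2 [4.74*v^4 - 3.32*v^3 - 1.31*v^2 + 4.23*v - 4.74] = 56.88*v^2 - 19.92*v - 2.62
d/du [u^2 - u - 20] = 2*u - 1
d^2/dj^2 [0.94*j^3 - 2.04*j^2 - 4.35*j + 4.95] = 5.64*j - 4.08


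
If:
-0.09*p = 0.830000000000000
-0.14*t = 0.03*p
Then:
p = -9.22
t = 1.98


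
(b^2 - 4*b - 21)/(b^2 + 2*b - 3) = (b - 7)/(b - 1)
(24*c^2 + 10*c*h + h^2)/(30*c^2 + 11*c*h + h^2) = (4*c + h)/(5*c + h)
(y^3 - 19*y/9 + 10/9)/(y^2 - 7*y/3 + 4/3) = (9*y^2 + 9*y - 10)/(3*(3*y - 4))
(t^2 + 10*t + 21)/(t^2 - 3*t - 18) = (t + 7)/(t - 6)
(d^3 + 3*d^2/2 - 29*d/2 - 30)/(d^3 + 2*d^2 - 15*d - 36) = (d + 5/2)/(d + 3)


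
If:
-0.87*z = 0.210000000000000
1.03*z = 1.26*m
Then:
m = -0.20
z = -0.24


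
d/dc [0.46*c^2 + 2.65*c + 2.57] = 0.92*c + 2.65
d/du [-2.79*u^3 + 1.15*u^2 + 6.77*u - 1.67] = -8.37*u^2 + 2.3*u + 6.77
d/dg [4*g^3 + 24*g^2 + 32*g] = 12*g^2 + 48*g + 32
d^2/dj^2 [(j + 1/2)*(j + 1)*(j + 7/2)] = 6*j + 10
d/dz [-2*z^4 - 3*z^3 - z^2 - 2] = z*(-8*z^2 - 9*z - 2)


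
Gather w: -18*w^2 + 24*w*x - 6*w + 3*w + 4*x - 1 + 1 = -18*w^2 + w*(24*x - 3) + 4*x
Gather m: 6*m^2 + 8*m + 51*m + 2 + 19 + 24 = 6*m^2 + 59*m + 45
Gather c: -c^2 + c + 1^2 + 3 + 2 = -c^2 + c + 6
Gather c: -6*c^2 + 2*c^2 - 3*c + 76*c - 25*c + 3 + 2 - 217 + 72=-4*c^2 + 48*c - 140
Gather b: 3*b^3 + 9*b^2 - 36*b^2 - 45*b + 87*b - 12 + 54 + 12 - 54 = 3*b^3 - 27*b^2 + 42*b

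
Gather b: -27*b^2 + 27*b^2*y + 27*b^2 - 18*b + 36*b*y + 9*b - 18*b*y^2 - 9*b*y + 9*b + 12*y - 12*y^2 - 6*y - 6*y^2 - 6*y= 27*b^2*y + b*(-18*y^2 + 27*y) - 18*y^2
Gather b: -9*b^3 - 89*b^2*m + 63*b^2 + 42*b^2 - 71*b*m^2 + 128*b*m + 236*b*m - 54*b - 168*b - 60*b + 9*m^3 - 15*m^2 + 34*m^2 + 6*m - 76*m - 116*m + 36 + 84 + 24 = -9*b^3 + b^2*(105 - 89*m) + b*(-71*m^2 + 364*m - 282) + 9*m^3 + 19*m^2 - 186*m + 144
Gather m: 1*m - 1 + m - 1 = 2*m - 2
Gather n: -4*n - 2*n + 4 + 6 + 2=12 - 6*n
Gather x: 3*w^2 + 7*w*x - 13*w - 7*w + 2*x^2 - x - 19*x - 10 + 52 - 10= 3*w^2 - 20*w + 2*x^2 + x*(7*w - 20) + 32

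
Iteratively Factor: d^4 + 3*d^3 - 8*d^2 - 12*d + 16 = (d - 1)*(d^3 + 4*d^2 - 4*d - 16) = (d - 1)*(d + 4)*(d^2 - 4) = (d - 1)*(d + 2)*(d + 4)*(d - 2)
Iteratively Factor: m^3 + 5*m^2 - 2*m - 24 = (m - 2)*(m^2 + 7*m + 12) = (m - 2)*(m + 3)*(m + 4)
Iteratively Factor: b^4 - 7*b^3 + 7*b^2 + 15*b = (b + 1)*(b^3 - 8*b^2 + 15*b) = (b - 5)*(b + 1)*(b^2 - 3*b) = (b - 5)*(b - 3)*(b + 1)*(b)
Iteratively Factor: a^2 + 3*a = (a + 3)*(a)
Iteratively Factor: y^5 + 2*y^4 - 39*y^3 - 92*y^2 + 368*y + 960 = (y + 4)*(y^4 - 2*y^3 - 31*y^2 + 32*y + 240) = (y + 4)^2*(y^3 - 6*y^2 - 7*y + 60) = (y + 3)*(y + 4)^2*(y^2 - 9*y + 20) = (y - 5)*(y + 3)*(y + 4)^2*(y - 4)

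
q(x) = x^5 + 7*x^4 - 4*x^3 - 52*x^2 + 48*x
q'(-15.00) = 157533.00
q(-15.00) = -403920.00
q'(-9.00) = 12405.00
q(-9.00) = -14850.00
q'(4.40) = 3617.28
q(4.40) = 3136.57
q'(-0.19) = 67.14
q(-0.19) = -10.96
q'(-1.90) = 75.39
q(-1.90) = -185.02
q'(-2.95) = -89.79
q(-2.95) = -184.72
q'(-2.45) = -0.85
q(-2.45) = -206.97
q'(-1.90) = 75.39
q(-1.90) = -185.02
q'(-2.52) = -12.57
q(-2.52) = -206.50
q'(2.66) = 463.76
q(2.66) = 168.08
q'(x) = 5*x^4 + 28*x^3 - 12*x^2 - 104*x + 48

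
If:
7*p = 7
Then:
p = 1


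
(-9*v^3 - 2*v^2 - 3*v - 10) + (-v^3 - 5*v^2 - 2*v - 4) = -10*v^3 - 7*v^2 - 5*v - 14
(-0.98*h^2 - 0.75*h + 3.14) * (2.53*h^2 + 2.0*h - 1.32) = -2.4794*h^4 - 3.8575*h^3 + 7.7378*h^2 + 7.27*h - 4.1448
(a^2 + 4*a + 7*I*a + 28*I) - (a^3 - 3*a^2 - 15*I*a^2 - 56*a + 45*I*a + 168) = -a^3 + 4*a^2 + 15*I*a^2 + 60*a - 38*I*a - 168 + 28*I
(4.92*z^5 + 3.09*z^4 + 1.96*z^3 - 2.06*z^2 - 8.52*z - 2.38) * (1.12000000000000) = 5.5104*z^5 + 3.4608*z^4 + 2.1952*z^3 - 2.3072*z^2 - 9.5424*z - 2.6656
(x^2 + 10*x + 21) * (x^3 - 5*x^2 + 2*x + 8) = x^5 + 5*x^4 - 27*x^3 - 77*x^2 + 122*x + 168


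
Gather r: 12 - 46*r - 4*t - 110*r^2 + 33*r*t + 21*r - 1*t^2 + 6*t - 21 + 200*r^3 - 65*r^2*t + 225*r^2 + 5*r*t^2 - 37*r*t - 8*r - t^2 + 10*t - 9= 200*r^3 + r^2*(115 - 65*t) + r*(5*t^2 - 4*t - 33) - 2*t^2 + 12*t - 18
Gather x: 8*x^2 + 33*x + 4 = 8*x^2 + 33*x + 4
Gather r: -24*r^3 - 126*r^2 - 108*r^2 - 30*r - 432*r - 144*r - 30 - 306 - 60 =-24*r^3 - 234*r^2 - 606*r - 396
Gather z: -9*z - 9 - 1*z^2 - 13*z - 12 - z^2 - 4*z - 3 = -2*z^2 - 26*z - 24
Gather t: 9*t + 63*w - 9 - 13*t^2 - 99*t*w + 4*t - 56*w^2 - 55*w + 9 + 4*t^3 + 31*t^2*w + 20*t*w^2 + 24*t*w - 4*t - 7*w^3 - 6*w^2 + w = 4*t^3 + t^2*(31*w - 13) + t*(20*w^2 - 75*w + 9) - 7*w^3 - 62*w^2 + 9*w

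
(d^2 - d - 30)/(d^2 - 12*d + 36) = (d + 5)/(d - 6)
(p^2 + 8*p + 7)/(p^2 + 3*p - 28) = (p + 1)/(p - 4)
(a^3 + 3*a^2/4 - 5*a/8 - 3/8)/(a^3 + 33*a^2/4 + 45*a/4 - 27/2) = (2*a^2 + 3*a + 1)/(2*(a^2 + 9*a + 18))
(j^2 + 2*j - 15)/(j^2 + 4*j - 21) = (j + 5)/(j + 7)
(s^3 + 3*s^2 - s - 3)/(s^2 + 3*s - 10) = (s^3 + 3*s^2 - s - 3)/(s^2 + 3*s - 10)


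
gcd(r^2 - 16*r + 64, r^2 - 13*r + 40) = r - 8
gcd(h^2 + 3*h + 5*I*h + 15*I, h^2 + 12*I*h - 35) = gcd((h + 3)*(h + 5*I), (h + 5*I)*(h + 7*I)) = h + 5*I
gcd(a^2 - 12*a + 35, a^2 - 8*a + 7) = a - 7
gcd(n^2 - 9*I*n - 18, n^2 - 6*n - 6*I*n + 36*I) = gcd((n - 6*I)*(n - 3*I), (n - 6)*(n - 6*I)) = n - 6*I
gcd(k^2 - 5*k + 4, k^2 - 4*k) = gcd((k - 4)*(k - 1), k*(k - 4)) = k - 4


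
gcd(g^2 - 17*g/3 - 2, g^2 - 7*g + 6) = g - 6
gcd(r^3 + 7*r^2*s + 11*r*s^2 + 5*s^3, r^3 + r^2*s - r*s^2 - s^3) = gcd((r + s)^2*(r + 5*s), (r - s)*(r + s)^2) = r^2 + 2*r*s + s^2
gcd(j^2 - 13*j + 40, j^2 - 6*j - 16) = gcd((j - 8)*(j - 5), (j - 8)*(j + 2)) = j - 8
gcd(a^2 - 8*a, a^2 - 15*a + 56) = a - 8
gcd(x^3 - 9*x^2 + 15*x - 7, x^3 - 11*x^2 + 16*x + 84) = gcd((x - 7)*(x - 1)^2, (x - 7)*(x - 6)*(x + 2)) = x - 7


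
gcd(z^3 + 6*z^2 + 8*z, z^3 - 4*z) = z^2 + 2*z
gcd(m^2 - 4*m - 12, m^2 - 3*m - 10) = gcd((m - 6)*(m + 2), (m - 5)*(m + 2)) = m + 2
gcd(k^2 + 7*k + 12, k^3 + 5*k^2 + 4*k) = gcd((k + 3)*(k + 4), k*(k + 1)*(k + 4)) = k + 4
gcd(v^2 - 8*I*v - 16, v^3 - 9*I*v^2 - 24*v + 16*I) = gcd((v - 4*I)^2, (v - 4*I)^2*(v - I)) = v^2 - 8*I*v - 16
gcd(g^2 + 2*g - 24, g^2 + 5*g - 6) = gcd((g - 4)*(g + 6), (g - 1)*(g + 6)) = g + 6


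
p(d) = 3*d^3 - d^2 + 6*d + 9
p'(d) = 9*d^2 - 2*d + 6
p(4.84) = 354.75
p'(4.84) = 207.15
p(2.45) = 61.82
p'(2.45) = 55.12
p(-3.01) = -99.93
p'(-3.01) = 93.56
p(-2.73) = -75.87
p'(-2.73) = 78.54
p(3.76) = 176.89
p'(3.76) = 125.72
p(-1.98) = -30.09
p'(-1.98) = 45.24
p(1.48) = 25.41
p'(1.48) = 22.75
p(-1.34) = -8.05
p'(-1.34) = 24.84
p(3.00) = 99.00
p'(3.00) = 81.00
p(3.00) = 99.00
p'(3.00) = 81.00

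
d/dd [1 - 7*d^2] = -14*d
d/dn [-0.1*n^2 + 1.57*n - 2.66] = 1.57 - 0.2*n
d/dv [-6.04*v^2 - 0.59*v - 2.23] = -12.08*v - 0.59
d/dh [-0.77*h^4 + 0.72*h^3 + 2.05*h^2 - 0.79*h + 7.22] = -3.08*h^3 + 2.16*h^2 + 4.1*h - 0.79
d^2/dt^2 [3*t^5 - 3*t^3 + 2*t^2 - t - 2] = 60*t^3 - 18*t + 4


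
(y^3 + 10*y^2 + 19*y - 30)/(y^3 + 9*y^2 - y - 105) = (y^2 + 5*y - 6)/(y^2 + 4*y - 21)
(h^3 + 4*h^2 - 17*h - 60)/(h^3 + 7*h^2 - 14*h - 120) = (h + 3)/(h + 6)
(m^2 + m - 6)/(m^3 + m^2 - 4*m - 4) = (m + 3)/(m^2 + 3*m + 2)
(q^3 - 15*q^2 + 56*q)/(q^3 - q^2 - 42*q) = (q - 8)/(q + 6)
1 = 1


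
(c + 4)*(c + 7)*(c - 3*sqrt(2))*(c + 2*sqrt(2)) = c^4 - sqrt(2)*c^3 + 11*c^3 - 11*sqrt(2)*c^2 + 16*c^2 - 132*c - 28*sqrt(2)*c - 336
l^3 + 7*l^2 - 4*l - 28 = (l - 2)*(l + 2)*(l + 7)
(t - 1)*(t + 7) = t^2 + 6*t - 7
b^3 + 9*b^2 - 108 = (b - 3)*(b + 6)^2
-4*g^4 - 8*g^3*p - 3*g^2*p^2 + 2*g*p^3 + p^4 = (-2*g + p)*(g + p)^2*(2*g + p)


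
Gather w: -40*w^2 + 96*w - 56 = -40*w^2 + 96*w - 56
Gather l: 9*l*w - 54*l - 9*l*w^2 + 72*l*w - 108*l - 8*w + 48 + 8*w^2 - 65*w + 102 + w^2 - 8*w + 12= l*(-9*w^2 + 81*w - 162) + 9*w^2 - 81*w + 162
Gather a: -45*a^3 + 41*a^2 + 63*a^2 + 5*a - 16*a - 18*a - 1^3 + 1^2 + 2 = -45*a^3 + 104*a^2 - 29*a + 2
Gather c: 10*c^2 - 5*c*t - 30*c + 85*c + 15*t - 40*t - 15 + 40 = 10*c^2 + c*(55 - 5*t) - 25*t + 25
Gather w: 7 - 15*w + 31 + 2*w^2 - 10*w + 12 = 2*w^2 - 25*w + 50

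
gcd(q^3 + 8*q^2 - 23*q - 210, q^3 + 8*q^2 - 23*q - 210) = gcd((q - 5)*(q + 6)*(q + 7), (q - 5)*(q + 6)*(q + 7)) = q^3 + 8*q^2 - 23*q - 210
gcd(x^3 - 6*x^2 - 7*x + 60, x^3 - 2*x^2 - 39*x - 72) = x + 3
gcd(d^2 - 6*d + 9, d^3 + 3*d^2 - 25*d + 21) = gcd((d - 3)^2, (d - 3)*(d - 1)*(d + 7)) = d - 3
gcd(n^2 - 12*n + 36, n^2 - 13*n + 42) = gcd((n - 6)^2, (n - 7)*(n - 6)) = n - 6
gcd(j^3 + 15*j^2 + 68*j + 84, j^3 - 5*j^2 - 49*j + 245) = j + 7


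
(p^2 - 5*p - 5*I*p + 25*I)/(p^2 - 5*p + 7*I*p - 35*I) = (p - 5*I)/(p + 7*I)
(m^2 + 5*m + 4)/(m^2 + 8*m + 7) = (m + 4)/(m + 7)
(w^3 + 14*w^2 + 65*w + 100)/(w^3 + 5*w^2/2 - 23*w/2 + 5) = 2*(w^2 + 9*w + 20)/(2*w^2 - 5*w + 2)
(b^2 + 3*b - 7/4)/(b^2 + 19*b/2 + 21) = (b - 1/2)/(b + 6)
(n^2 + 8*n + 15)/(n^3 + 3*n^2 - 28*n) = (n^2 + 8*n + 15)/(n*(n^2 + 3*n - 28))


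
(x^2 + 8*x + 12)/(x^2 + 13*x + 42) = (x + 2)/(x + 7)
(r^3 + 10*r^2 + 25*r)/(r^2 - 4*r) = (r^2 + 10*r + 25)/(r - 4)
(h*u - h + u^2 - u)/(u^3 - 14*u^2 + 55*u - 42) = (h + u)/(u^2 - 13*u + 42)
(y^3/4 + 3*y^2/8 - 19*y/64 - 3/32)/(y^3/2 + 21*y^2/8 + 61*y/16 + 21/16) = (16*y^3 + 24*y^2 - 19*y - 6)/(4*(8*y^3 + 42*y^2 + 61*y + 21))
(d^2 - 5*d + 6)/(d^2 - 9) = (d - 2)/(d + 3)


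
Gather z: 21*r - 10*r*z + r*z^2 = r*z^2 - 10*r*z + 21*r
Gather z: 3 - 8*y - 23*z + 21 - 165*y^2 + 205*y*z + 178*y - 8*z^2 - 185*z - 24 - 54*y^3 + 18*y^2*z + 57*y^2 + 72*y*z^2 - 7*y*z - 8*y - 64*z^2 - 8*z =-54*y^3 - 108*y^2 + 162*y + z^2*(72*y - 72) + z*(18*y^2 + 198*y - 216)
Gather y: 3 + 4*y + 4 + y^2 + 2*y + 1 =y^2 + 6*y + 8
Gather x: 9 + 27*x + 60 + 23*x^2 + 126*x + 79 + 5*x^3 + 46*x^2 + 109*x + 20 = 5*x^3 + 69*x^2 + 262*x + 168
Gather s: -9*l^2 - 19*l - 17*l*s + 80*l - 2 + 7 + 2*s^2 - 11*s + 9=-9*l^2 + 61*l + 2*s^2 + s*(-17*l - 11) + 14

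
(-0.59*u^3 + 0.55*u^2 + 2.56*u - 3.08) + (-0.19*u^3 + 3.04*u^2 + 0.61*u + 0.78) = -0.78*u^3 + 3.59*u^2 + 3.17*u - 2.3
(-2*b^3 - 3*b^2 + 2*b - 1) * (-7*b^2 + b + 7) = 14*b^5 + 19*b^4 - 31*b^3 - 12*b^2 + 13*b - 7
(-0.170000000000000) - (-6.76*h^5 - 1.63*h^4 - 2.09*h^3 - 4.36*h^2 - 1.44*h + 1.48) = 6.76*h^5 + 1.63*h^4 + 2.09*h^3 + 4.36*h^2 + 1.44*h - 1.65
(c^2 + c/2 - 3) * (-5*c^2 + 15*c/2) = -5*c^4 + 5*c^3 + 75*c^2/4 - 45*c/2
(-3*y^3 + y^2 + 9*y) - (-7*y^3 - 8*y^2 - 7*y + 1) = 4*y^3 + 9*y^2 + 16*y - 1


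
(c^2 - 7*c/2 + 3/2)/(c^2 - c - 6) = (c - 1/2)/(c + 2)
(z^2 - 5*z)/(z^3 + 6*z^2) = (z - 5)/(z*(z + 6))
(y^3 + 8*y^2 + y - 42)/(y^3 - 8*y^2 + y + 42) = (y^3 + 8*y^2 + y - 42)/(y^3 - 8*y^2 + y + 42)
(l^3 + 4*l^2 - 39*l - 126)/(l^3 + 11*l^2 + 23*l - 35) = (l^2 - 3*l - 18)/(l^2 + 4*l - 5)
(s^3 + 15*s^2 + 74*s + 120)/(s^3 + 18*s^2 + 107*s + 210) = (s + 4)/(s + 7)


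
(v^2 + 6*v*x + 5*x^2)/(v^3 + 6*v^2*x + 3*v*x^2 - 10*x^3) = (-v - x)/(-v^2 - v*x + 2*x^2)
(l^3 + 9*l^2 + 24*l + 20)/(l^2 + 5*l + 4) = (l^3 + 9*l^2 + 24*l + 20)/(l^2 + 5*l + 4)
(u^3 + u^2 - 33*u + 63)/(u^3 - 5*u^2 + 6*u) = (u^2 + 4*u - 21)/(u*(u - 2))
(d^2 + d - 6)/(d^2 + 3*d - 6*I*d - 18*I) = (d - 2)/(d - 6*I)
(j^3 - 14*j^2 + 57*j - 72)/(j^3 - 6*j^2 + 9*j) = (j - 8)/j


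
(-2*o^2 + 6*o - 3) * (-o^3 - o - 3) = 2*o^5 - 6*o^4 + 5*o^3 - 15*o + 9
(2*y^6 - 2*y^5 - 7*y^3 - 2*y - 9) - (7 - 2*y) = 2*y^6 - 2*y^5 - 7*y^3 - 16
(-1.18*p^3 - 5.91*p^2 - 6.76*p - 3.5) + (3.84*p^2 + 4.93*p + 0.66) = -1.18*p^3 - 2.07*p^2 - 1.83*p - 2.84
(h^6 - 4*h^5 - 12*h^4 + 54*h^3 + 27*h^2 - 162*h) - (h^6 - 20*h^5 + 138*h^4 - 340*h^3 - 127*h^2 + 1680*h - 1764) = 16*h^5 - 150*h^4 + 394*h^3 + 154*h^2 - 1842*h + 1764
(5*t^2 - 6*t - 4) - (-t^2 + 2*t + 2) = 6*t^2 - 8*t - 6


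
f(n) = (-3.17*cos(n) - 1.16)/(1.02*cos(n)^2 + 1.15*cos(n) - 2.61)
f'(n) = (2.04*sin(n)*cos(n) + 1.15*sin(n))*(-3.17*cos(n) - 1.16)/(1.02*cos(n)^2 + 1.15*cos(n) - 2.61)^2 + 3.17*sin(n)/(1.02*cos(n)^2 + 1.15*cos(n) - 2.61) = (3.2334*sin(n)^2 - 2.3664*cos(n) - 12.8411)*sin(n)/(1.02*cos(n)^2 + 1.15*cos(n) - 2.61)^2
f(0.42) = 5.71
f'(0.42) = -11.72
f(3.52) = -0.64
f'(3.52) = 0.48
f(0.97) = 1.81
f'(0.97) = -3.70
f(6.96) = 3.32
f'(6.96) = -7.03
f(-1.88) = 0.07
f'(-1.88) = 1.07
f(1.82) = 0.13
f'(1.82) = -1.11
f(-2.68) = -0.59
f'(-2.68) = 0.56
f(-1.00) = 1.70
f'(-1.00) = 3.48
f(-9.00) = -0.61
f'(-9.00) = 0.53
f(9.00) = -0.61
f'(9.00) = -0.53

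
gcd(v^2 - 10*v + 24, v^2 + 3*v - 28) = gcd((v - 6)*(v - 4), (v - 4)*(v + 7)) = v - 4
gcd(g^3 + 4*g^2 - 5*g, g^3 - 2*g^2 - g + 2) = g - 1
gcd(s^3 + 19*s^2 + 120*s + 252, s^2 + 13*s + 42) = s^2 + 13*s + 42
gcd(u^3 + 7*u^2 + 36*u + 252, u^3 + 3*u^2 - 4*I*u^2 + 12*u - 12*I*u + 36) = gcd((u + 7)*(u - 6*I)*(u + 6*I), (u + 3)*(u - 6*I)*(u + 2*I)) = u - 6*I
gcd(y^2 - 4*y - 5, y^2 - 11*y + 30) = y - 5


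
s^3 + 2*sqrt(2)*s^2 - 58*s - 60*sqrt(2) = (s - 5*sqrt(2))*(s + sqrt(2))*(s + 6*sqrt(2))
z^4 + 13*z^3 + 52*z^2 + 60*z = z*(z + 2)*(z + 5)*(z + 6)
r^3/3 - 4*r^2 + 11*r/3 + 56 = (r/3 + 1)*(r - 8)*(r - 7)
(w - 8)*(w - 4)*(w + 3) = w^3 - 9*w^2 - 4*w + 96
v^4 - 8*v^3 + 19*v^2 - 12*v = v*(v - 4)*(v - 3)*(v - 1)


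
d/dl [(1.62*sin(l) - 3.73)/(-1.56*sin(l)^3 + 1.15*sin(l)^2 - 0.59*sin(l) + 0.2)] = (5.0544*sin(l)^3 - 19.3194*sin(l)^2 + 8.579*sin(l) - 1.8767)*cos(l)/(2.4336*sin(l)^6 - 3.588*sin(l)^5 + 3.1633*sin(l)^4 - 1.981*sin(l)^3 + 0.8081*sin(l)^2 - 0.236*sin(l) + 0.04)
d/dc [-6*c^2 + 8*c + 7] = 8 - 12*c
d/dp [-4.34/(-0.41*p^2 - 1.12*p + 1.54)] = (-3.5588*p - 4.8608)/(0.41*p^2 + 1.12*p - 1.54)^2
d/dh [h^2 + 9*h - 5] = 2*h + 9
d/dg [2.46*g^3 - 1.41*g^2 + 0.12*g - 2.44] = 7.38*g^2 - 2.82*g + 0.12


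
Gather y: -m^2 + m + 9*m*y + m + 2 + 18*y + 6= -m^2 + 2*m + y*(9*m + 18) + 8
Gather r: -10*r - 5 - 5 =-10*r - 10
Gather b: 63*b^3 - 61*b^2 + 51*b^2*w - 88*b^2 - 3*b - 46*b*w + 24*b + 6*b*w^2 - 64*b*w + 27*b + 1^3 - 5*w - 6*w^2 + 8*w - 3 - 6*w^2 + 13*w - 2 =63*b^3 + b^2*(51*w - 149) + b*(6*w^2 - 110*w + 48) - 12*w^2 + 16*w - 4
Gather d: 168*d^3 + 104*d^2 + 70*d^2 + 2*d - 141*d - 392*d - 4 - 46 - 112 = 168*d^3 + 174*d^2 - 531*d - 162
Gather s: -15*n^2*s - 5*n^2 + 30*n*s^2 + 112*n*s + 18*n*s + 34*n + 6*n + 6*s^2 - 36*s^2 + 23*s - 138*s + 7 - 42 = -5*n^2 + 40*n + s^2*(30*n - 30) + s*(-15*n^2 + 130*n - 115) - 35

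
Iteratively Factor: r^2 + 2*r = (r)*(r + 2)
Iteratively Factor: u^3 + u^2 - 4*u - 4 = (u - 2)*(u^2 + 3*u + 2) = (u - 2)*(u + 1)*(u + 2)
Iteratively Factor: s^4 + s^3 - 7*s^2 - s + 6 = (s - 2)*(s^3 + 3*s^2 - s - 3) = (s - 2)*(s + 3)*(s^2 - 1) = (s - 2)*(s - 1)*(s + 3)*(s + 1)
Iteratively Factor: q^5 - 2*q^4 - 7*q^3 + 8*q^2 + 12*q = (q + 1)*(q^4 - 3*q^3 - 4*q^2 + 12*q) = (q - 3)*(q + 1)*(q^3 - 4*q) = q*(q - 3)*(q + 1)*(q^2 - 4) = q*(q - 3)*(q + 1)*(q + 2)*(q - 2)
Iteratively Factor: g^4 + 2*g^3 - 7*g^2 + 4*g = (g)*(g^3 + 2*g^2 - 7*g + 4) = g*(g + 4)*(g^2 - 2*g + 1) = g*(g - 1)*(g + 4)*(g - 1)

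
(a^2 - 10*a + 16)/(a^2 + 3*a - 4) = (a^2 - 10*a + 16)/(a^2 + 3*a - 4)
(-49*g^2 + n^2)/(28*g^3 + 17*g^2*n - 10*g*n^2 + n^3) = (-7*g - n)/(4*g^2 + 3*g*n - n^2)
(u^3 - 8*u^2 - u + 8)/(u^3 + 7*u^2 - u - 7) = (u - 8)/(u + 7)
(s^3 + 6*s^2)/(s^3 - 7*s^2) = (s + 6)/(s - 7)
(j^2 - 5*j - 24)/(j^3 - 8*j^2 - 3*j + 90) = (j - 8)/(j^2 - 11*j + 30)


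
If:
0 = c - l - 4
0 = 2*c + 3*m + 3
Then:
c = -3*m/2 - 3/2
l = -3*m/2 - 11/2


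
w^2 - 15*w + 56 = (w - 8)*(w - 7)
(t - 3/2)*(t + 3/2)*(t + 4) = t^3 + 4*t^2 - 9*t/4 - 9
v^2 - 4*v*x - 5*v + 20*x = (v - 5)*(v - 4*x)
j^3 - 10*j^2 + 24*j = j*(j - 6)*(j - 4)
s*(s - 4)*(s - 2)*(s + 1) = s^4 - 5*s^3 + 2*s^2 + 8*s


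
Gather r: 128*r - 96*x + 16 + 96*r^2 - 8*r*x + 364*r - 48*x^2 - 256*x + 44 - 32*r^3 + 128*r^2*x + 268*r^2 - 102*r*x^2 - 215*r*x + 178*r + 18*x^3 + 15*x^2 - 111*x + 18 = -32*r^3 + r^2*(128*x + 364) + r*(-102*x^2 - 223*x + 670) + 18*x^3 - 33*x^2 - 463*x + 78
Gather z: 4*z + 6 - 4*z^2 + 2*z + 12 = -4*z^2 + 6*z + 18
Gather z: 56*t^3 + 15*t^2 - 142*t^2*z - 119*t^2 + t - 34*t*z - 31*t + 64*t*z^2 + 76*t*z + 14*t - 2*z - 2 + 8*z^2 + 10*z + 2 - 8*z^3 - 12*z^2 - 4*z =56*t^3 - 104*t^2 - 16*t - 8*z^3 + z^2*(64*t - 4) + z*(-142*t^2 + 42*t + 4)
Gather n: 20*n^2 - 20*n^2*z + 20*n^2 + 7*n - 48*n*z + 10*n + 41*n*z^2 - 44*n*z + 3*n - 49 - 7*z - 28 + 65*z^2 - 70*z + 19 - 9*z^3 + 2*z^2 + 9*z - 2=n^2*(40 - 20*z) + n*(41*z^2 - 92*z + 20) - 9*z^3 + 67*z^2 - 68*z - 60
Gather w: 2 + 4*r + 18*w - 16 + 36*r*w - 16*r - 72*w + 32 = -12*r + w*(36*r - 54) + 18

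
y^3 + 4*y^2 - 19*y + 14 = (y - 2)*(y - 1)*(y + 7)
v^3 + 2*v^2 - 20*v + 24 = (v - 2)^2*(v + 6)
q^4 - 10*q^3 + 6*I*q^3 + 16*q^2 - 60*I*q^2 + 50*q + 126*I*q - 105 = (q - 7)*(q - 3)*(q + I)*(q + 5*I)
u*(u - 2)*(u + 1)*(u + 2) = u^4 + u^3 - 4*u^2 - 4*u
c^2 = c^2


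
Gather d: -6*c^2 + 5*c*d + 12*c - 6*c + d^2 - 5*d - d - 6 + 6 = -6*c^2 + 6*c + d^2 + d*(5*c - 6)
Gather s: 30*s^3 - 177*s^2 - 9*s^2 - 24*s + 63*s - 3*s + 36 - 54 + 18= 30*s^3 - 186*s^2 + 36*s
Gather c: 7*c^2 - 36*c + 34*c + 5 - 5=7*c^2 - 2*c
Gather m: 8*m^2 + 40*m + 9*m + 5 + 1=8*m^2 + 49*m + 6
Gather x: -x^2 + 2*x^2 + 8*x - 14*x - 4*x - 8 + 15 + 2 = x^2 - 10*x + 9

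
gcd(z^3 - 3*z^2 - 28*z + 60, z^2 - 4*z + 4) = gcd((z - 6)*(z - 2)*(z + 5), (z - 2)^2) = z - 2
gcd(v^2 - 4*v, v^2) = v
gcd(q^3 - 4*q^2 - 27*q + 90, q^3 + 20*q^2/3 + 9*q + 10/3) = q + 5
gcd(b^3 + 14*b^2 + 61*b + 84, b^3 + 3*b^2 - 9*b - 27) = b + 3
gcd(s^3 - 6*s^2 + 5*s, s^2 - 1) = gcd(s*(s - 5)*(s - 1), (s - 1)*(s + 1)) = s - 1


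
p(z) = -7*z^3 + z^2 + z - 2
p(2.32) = -81.71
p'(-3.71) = -295.47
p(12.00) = -11942.00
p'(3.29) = -219.73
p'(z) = -21*z^2 + 2*z + 1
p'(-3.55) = -270.75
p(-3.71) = 365.51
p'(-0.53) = -5.96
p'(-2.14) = -99.45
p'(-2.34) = -118.67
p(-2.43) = 101.92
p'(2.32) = -107.39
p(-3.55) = 320.22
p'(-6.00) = -767.00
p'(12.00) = -2999.00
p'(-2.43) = -127.86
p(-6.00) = 1540.00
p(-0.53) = -1.21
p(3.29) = -237.16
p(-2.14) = 69.04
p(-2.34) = 90.83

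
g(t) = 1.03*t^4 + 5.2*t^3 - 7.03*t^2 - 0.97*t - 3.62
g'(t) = 4.12*t^3 + 15.6*t^2 - 14.06*t - 0.97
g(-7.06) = 381.89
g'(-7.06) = -573.96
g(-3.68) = -165.50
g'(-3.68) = 56.71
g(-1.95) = -52.12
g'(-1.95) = 55.22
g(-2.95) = -117.43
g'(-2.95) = 70.50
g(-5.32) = -155.33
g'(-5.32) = -105.00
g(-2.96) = -118.13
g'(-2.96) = 70.48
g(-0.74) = -8.55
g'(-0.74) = 16.31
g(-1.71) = -39.71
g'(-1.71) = 48.09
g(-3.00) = -120.95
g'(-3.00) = 70.37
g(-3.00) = -120.95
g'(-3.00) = 70.37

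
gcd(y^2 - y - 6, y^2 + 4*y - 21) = y - 3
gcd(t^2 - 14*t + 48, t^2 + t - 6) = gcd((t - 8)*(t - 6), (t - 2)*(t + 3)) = 1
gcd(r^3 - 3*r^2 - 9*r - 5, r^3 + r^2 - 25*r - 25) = r^2 - 4*r - 5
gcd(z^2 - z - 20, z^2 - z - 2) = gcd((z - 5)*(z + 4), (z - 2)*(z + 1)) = 1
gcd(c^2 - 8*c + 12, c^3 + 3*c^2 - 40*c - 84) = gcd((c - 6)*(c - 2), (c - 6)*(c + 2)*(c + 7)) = c - 6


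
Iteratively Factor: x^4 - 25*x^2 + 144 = (x - 4)*(x^3 + 4*x^2 - 9*x - 36) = (x - 4)*(x + 4)*(x^2 - 9) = (x - 4)*(x - 3)*(x + 4)*(x + 3)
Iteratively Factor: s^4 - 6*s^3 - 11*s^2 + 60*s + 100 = (s + 2)*(s^3 - 8*s^2 + 5*s + 50) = (s - 5)*(s + 2)*(s^2 - 3*s - 10) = (s - 5)^2*(s + 2)*(s + 2)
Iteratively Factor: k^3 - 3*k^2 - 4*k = (k)*(k^2 - 3*k - 4) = k*(k - 4)*(k + 1)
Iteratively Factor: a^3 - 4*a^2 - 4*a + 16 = (a - 4)*(a^2 - 4) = (a - 4)*(a + 2)*(a - 2)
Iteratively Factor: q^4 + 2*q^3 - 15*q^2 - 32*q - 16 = (q - 4)*(q^3 + 6*q^2 + 9*q + 4) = (q - 4)*(q + 4)*(q^2 + 2*q + 1) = (q - 4)*(q + 1)*(q + 4)*(q + 1)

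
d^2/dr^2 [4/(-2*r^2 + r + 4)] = 8*(-4*r^2 + 2*r + (4*r - 1)^2 + 8)/(-2*r^2 + r + 4)^3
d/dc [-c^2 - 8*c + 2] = -2*c - 8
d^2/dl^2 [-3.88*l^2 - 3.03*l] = -7.76000000000000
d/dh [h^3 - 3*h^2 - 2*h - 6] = 3*h^2 - 6*h - 2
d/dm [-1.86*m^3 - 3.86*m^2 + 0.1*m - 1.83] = -5.58*m^2 - 7.72*m + 0.1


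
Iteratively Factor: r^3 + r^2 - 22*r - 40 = (r + 4)*(r^2 - 3*r - 10) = (r - 5)*(r + 4)*(r + 2)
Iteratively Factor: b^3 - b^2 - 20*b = (b + 4)*(b^2 - 5*b) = (b - 5)*(b + 4)*(b)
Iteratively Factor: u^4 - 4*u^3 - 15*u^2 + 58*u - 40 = (u - 5)*(u^3 + u^2 - 10*u + 8) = (u - 5)*(u + 4)*(u^2 - 3*u + 2) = (u - 5)*(u - 1)*(u + 4)*(u - 2)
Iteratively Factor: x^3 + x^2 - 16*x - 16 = (x + 1)*(x^2 - 16) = (x - 4)*(x + 1)*(x + 4)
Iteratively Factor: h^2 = (h)*(h)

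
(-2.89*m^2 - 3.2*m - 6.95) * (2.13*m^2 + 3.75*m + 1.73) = -6.1557*m^4 - 17.6535*m^3 - 31.8032*m^2 - 31.5985*m - 12.0235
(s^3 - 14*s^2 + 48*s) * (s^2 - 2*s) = s^5 - 16*s^4 + 76*s^3 - 96*s^2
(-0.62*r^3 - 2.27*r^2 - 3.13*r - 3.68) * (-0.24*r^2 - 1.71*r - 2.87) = 0.1488*r^5 + 1.605*r^4 + 6.4123*r^3 + 12.7504*r^2 + 15.2759*r + 10.5616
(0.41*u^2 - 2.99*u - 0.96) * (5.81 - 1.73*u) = -0.7093*u^3 + 7.5548*u^2 - 15.7111*u - 5.5776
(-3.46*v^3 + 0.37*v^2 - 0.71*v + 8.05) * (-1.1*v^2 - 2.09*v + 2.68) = 3.806*v^5 + 6.8244*v^4 - 9.2651*v^3 - 6.3795*v^2 - 18.7273*v + 21.574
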